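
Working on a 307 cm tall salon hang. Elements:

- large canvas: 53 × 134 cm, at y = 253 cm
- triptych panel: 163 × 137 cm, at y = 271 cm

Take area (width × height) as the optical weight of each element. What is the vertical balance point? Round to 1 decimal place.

Areas → weights: large canvas 53·134 = 7102, triptych panel 163·137 = 22331; Σw = 29433.
y-moment: 7102·253 + 22331·271 = 7848507; centroid 7848507/29433 ≈ 266.66.

y ≈ 266.7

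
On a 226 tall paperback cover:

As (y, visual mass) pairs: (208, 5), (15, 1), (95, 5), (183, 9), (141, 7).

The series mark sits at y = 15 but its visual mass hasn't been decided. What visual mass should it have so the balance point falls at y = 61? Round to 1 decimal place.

Fixed elements: Σw = 5 + 1 + 5 + 9 + 7 = 27, Σw·y = 5·208 + 1·15 + 5·95 + 9·183 + 7·141 = 4164.
For the centroid to hit 61: (4164 + w·15) / (27 + w) = 61.
Rearranging, w·(15 − 61) = 61·27 − 4164 = -2517, so w ≈ -2517/-46 = 54.72.

w ≈ 54.7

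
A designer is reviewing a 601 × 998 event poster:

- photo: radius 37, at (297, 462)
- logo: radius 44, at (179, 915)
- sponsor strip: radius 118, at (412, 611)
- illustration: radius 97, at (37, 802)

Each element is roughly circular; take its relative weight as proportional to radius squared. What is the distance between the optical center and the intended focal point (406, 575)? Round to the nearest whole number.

r² weights: photo 37² = 1369, logo 44² = 1936, sponsor strip 118² = 13924, illustration 97² = 9409. Total = 26638.
x-moment: 1369·297 + 1936·179 + 13924·412 + 9409·37 = 6837958; centroid 6837958/26638 ≈ 256.70.
y-moment: 1369·462 + 1936·915 + 13924·611 + 9409·802 = 18457500; centroid 18457500/26638 ≈ 692.90.
Relative to (406, 575): Δ = (-149.30, 117.90); |Δ| = √(-149.30² + 117.90²) ≈ 190.24.

≈ 190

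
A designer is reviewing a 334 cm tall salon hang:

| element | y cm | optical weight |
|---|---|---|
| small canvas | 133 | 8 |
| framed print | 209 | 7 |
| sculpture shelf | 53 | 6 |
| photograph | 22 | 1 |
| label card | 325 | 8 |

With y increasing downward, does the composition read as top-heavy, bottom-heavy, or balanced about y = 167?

bottom-heavy

Σw = 8 + 7 + 6 + 1 + 8 = 30.
y: (8·133 + 7·209 + 6·53 + 1·22 + 8·325) / 30 = 5467 / 30 ≈ 182.23
182.2 vs midline 167 → bottom-heavy.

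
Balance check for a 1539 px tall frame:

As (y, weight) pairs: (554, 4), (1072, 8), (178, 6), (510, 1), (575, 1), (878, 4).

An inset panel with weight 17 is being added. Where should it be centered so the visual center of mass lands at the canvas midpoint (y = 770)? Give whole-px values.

With the inset panel, Σw becomes 4 + 8 + 6 + 1 + 1 + 4 + 17 = 41.
y: need Σw·y = 41·770 = 31570. Existing = 4·554 + 8·1072 + 6·178 + 1·510 + 1·575 + 4·878 = 16457. Remainder 15113 / 17 ≈ 889.00.

y ≈ 889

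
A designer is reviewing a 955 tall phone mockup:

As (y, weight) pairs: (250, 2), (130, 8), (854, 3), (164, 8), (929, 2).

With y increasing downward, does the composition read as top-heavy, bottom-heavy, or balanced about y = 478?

Weights sum to 2 + 8 + 3 + 8 + 2 = 23.
y: (2·250 + 8·130 + 3·854 + 8·164 + 2·929) / 23 = 7272 / 23 ≈ 316.17
316.2 lies above (smaller y than) the midline 478, so the layout is top-heavy.

top-heavy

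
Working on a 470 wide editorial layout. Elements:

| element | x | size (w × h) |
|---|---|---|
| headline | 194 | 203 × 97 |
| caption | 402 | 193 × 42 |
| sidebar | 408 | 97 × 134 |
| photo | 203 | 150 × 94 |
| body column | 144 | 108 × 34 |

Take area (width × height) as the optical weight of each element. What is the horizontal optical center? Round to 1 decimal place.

x ≈ 269.3

Taking area as weight: headline 203·97 = 19691, caption 193·42 = 8106, sidebar 97·134 = 12998, photo 150·94 = 14100, body column 108·34 = 3672. Sum 58567.
x: (19691·194 + 8106·402 + 12998·408 + 14100·203 + 3672·144) / 58567 = 15772918 / 58567 ≈ 269.31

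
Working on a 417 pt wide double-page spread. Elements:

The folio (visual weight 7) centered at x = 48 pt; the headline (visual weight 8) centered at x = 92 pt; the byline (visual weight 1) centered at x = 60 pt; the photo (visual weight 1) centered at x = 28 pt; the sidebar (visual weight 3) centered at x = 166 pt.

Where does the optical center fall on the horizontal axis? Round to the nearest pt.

Σw = 7 + 8 + 1 + 1 + 3 = 20.
x-moment: 7·48 + 8·92 + 1·60 + 1·28 + 3·166 = 1658; centroid 1658/20 ≈ 82.90.

x ≈ 83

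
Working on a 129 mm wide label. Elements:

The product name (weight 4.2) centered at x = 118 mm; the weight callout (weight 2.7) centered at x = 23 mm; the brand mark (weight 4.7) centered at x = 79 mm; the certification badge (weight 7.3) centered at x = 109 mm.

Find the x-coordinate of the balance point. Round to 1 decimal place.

x ≈ 91.3

Σw = 4.2 + 2.7 + 4.7 + 7.3 = 18.9.
x-moment: 4.2·118 + 2.7·23 + 4.7·79 + 7.3·109 = 1724.7; centroid 1724.7/18.9 ≈ 91.25.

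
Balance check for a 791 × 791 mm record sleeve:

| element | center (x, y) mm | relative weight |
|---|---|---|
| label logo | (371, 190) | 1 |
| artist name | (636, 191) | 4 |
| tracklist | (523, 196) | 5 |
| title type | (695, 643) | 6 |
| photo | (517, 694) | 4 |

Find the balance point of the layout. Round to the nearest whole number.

(588, 428)

Σw = 1 + 4 + 5 + 6 + 4 = 20.
Σw·x = 1·371 + 4·636 + 5·523 + 6·695 + 4·517 = 11768, so x̄ = 11768/20 ≈ 588.40.
Σw·y = 1·190 + 4·191 + 5·196 + 6·643 + 4·694 = 8568, so ȳ = 8568/20 ≈ 428.40.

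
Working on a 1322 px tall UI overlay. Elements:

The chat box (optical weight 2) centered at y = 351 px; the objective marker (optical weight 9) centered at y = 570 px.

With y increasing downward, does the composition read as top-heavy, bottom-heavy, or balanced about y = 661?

top-heavy

Σw = 2 + 9 = 11.
y-moment: 2·351 + 9·570 = 5832; centroid 5832/11 ≈ 530.18.
530.2 lies above (smaller y than) the midline 661, so the layout is top-heavy.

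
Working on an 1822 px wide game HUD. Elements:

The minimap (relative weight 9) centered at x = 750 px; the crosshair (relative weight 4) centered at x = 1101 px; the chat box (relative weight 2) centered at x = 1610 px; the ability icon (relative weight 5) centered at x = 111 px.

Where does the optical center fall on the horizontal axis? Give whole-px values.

x ≈ 746

Weights sum to 9 + 4 + 2 + 5 = 20.
Σw·x = 9·750 + 4·1101 + 2·1610 + 5·111 = 14929, so x̄ = 14929/20 ≈ 746.45.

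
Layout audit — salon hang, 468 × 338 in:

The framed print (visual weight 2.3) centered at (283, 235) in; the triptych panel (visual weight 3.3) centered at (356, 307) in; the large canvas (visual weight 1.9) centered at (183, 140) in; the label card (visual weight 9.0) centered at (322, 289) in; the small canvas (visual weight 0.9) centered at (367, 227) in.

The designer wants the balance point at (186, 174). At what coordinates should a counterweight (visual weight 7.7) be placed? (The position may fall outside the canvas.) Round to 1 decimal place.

(-95.2, -33.4)

After adding the counterweight, total weight = 2.3 + 3.3 + 1.9 + 9.0 + 0.9 + 7.7 = 25.1.
Along x: (5401.7 + 7.7·x) / 25.1 = 186 (existing moment 2.3·283 + 3.3·356 + 1.9·183 + 9.0·322 + 0.9·367 = 5401.7) ⇒ x = (4668.6 − 5401.7) / 7.7 ≈ -95.21.
Along y: (4624.9 + 7.7·y) / 25.1 = 174 (existing moment 2.3·235 + 3.3·307 + 1.9·140 + 9.0·289 + 0.9·227 = 4624.9) ⇒ y = (4367.4 − 4624.9) / 7.7 ≈ -33.44.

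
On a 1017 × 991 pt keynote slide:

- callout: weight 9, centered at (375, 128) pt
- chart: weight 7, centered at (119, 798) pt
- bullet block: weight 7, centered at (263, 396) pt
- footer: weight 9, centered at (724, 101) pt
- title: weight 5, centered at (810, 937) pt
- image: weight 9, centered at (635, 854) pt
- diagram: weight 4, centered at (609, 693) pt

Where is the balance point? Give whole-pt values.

Weights sum to 9 + 7 + 7 + 9 + 5 + 9 + 4 = 50.
Σw·x = 24766; x̄ = 24766/50 ≈ 495.32.
Σw·y = 25562; ȳ = 25562/50 ≈ 511.24.

(495, 511)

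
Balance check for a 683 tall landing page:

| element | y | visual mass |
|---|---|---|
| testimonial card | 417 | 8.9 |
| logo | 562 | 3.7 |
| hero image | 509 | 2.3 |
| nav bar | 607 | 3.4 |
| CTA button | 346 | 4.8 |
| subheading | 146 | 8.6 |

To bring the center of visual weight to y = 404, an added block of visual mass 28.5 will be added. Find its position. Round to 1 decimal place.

y ≈ 434.4

New total weight: (8.9 + 3.7 + 2.3 + 3.4 + 4.8 + 8.6) + 28.5 = 60.2.
y: target moment 60.2×404 = 24320.8; current 8.9·417 + 3.7·562 + 2.3·509 + 3.4·607 + 4.8·346 + 8.6·146 = 11941.6; the added block supplies 12379.2, so y = 12379.2/28.5 ≈ 434.36.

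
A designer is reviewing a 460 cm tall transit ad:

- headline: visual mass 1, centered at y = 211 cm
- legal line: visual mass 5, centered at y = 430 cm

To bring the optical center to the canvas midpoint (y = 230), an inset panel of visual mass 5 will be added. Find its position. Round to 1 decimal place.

New total weight: (1 + 5) + 5 = 11.
y: need Σw·y = 11·230 = 2530. Existing = 1·211 + 5·430 = 2361. Remainder 169 / 5 ≈ 33.80.

y ≈ 33.8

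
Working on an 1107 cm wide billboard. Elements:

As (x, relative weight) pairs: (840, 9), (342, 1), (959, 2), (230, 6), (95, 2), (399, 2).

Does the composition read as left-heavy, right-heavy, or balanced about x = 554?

Total weight = 9 + 1 + 2 + 6 + 2 + 2 = 22.
x-moment: 9·840 + 1·342 + 2·959 + 6·230 + 2·95 + 2·399 = 12188; centroid 12188/22 ≈ 554.00.
The centroid 554.00 matches the midline at 554, so the layout is balanced.

balanced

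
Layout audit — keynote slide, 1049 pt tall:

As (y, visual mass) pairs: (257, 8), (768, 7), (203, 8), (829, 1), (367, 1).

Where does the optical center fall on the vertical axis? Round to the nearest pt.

Σw = 8 + 7 + 8 + 1 + 1 = 25.
y-moment: 8·257 + 7·768 + 8·203 + 1·829 + 1·367 = 10252; centroid 10252/25 ≈ 410.08.

y ≈ 410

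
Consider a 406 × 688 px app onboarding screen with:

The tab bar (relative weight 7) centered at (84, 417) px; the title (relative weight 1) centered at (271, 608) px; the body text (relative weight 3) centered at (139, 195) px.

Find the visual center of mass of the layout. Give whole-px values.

(116, 374)

Σw = 7 + 1 + 3 = 11.
Σw·x = 7·84 + 1·271 + 3·139 = 1276, so x̄ = 1276/11 ≈ 116.00.
Σw·y = 7·417 + 1·608 + 3·195 = 4112, so ȳ = 4112/11 ≈ 373.82.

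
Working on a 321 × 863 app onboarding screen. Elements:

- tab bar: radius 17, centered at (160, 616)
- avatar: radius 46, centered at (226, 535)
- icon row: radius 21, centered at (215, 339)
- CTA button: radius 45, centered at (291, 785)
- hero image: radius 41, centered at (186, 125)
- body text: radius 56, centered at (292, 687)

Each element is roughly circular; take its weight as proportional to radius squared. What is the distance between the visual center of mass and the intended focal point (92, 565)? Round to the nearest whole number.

≈ 160

r² weights: tab bar 17² = 289, avatar 46² = 2116, icon row 21² = 441, CTA button 45² = 2025, hero image 41² = 1681, body text 56² = 3136. Total = 9688.
x-moment: 289·160 + 2116·226 + 441·215 + 2025·291 + 1681·186 + 3136·292 = 2436924; centroid 2436924/9688 ≈ 251.54.
y-moment: 289·616 + 2116·535 + 441·339 + 2025·785 + 1681·125 + 3136·687 = 5413765; centroid 5413765/9688 ≈ 558.81.
From (92, 565): dx = 159.54, dy = -6.19, so the distance is √(dx²+dy²) ≈ 159.66.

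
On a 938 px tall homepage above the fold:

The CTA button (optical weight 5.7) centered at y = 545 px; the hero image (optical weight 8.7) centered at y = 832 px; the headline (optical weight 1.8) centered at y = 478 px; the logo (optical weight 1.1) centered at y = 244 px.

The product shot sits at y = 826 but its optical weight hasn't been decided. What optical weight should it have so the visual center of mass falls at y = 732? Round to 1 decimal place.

w ≈ 12.7

Fixed elements: Σw = 5.7 + 8.7 + 1.8 + 1.1 = 17.3, Σw·y = 5.7·545 + 8.7·832 + 1.8·478 + 1.1·244 = 11473.7.
Set Σw·y/Σw = 732: (11473.7 + 826w) = 732·(17.3 + w).
Rearranging, w·(826 − 732) = 732·17.3 − 11473.7 = 1189.9, so w ≈ 1189.9/94 = 12.66.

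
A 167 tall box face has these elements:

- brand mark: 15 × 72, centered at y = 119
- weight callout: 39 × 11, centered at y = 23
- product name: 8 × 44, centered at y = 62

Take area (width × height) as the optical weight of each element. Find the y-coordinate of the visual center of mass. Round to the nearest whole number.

Taking area as weight: brand mark 15·72 = 1080, weight callout 39·11 = 429, product name 8·44 = 352. Sum 1861.
y: (1080·119 + 429·23 + 352·62) / 1861 = 160211 / 1861 ≈ 86.09

y ≈ 86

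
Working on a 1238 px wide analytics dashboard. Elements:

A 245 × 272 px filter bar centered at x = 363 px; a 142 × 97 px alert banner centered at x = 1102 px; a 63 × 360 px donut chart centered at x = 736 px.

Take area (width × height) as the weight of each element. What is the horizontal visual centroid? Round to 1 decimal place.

Taking area as weight: filter bar 245·272 = 66640, alert banner 142·97 = 13774, donut chart 63·360 = 22680. Sum 103094.
x: (66640·363 + 13774·1102 + 22680·736) / 103094 = 56061748 / 103094 ≈ 543.79

x ≈ 543.8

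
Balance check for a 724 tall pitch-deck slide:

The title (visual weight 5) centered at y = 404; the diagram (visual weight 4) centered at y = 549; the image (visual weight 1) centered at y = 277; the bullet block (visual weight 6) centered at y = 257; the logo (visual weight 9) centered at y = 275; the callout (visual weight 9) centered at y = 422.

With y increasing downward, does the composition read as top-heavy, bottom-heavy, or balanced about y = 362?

balanced

Σw = 5 + 4 + 1 + 6 + 9 + 9 = 34.
y: (5·404 + 4·549 + 1·277 + 6·257 + 9·275 + 9·422) / 34 = 12308 / 34 ≈ 362.00
362.00 = 362 exactly: balanced.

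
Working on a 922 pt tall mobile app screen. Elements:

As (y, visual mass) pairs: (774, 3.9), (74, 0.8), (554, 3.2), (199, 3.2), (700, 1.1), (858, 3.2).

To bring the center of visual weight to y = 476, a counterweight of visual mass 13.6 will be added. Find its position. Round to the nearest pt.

With the counterweight, Σw becomes 3.9 + 0.8 + 3.2 + 3.2 + 1.1 + 3.2 + 13.6 = 29.0.
Along y: (9003.0 + 13.6·y) / 29.0 = 476 (existing moment 3.9·774 + 0.8·74 + 3.2·554 + 3.2·199 + 1.1·700 + 3.2·858 = 9003.0) ⇒ y = (13804.0 − 9003.0) / 13.6 ≈ 353.01.

y ≈ 353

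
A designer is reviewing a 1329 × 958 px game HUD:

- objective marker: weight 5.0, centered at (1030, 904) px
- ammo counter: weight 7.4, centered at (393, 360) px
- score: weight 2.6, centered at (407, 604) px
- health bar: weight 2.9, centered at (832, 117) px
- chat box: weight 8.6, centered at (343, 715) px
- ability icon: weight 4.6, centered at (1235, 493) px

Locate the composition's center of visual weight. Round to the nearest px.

Weights sum to 5.0 + 7.4 + 2.6 + 2.9 + 8.6 + 4.6 = 31.1.
x: (5.0·1030 + 7.4·393 + 2.6·407 + 2.9·832 + 8.6·343 + 4.6·1235) / 31.1 = 20160.0 / 31.1 ≈ 648.23
y: (5.0·904 + 7.4·360 + 2.6·604 + 2.9·117 + 8.6·715 + 4.6·493) / 31.1 = 17510.5 / 31.1 ≈ 563.04

(648, 563)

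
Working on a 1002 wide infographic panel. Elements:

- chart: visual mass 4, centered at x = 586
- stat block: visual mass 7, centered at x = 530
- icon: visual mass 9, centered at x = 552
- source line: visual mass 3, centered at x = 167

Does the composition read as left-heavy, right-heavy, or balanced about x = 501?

Σw = 4 + 7 + 9 + 3 = 23.
Σw·x = 4·586 + 7·530 + 9·552 + 3·167 = 11523, so x̄ = 11523/23 ≈ 501.00.
501.00 = 501 exactly: balanced.

balanced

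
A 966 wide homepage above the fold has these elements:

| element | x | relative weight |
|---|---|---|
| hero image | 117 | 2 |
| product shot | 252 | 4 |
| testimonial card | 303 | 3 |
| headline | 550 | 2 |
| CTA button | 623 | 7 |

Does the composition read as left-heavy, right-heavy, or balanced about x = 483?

Σw = 2 + 4 + 3 + 2 + 7 = 18.
x-moment: 2·117 + 4·252 + 3·303 + 2·550 + 7·623 = 7612; centroid 7612/18 ≈ 422.89.
Since 422.9 is left of 483, the composition reads left-heavy.

left-heavy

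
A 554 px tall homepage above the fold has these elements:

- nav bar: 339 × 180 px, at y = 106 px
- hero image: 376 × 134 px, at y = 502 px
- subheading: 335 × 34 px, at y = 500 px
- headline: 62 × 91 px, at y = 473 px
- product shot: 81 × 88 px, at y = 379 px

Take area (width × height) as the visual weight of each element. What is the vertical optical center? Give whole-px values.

Areas: nav bar 339·180 = 61020, hero image 376·134 = 50384, subheading 335·34 = 11390, headline 62·91 = 5642, product shot 81·88 = 7128. Total weight = 135564.
Σw·y = 61020·106 + 50384·502 + 11390·500 + 5642·473 + 7128·379 = 42826066, so ȳ = 42826066/135564 ≈ 315.91.

y ≈ 316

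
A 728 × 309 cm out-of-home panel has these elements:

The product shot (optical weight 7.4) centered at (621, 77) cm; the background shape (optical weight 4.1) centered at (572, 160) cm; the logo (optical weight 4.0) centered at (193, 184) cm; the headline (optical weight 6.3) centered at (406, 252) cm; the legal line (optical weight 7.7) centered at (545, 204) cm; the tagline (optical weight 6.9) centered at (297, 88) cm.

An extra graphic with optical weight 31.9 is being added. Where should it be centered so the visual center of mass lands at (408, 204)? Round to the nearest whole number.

After adding the extra graphic, total weight = 7.4 + 4.1 + 4.0 + 6.3 + 7.7 + 6.9 + 31.9 = 68.3.
x: need Σw·x = 68.3·408 = 27866.4. Existing = 7.4·621 + 4.1·572 + 4.0·193 + 6.3·406 + 7.7·545 + 6.9·297 = 16516.2. Remainder 11350.2 / 31.9 ≈ 355.81.
y: need Σw·y = 68.3·204 = 13933.2. Existing = 7.4·77 + 4.1·160 + 4.0·184 + 6.3·252 + 7.7·204 + 6.9·88 = 5727.4. Remainder 8205.8 / 31.9 ≈ 257.24.

(356, 257)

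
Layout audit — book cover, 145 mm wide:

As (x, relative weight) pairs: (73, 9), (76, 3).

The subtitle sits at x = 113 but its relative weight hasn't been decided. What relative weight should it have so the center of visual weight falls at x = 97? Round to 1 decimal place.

w ≈ 17.4

Known weights sum to 9 + 3 = 12; their moment is 9·73 + 3·76 = 885.
Set Σw·x/Σw = 97: (885 + 113w) = 97·(12 + w).
So w = (97·12 − 885)/(113 − 97) = 279/16 ≈ 17.44.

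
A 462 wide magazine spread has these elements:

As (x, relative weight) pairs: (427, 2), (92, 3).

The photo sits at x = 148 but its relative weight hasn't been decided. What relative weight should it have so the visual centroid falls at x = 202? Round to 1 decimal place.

w ≈ 2.2

Known weights sum to 2 + 3 = 5; their moment is 2·427 + 3·92 = 1130.
Set Σw·x/Σw = 202: (1130 + 148w) = 202·(5 + w).
Rearranging, w·(148 − 202) = 202·5 − 1130 = -120, so w ≈ -120/-54 = 2.22.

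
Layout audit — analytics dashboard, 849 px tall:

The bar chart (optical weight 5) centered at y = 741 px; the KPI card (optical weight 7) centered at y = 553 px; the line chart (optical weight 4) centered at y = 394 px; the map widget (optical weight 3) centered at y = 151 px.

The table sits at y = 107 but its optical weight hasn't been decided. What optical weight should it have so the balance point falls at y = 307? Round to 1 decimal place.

Known weights sum to 5 + 7 + 4 + 3 = 19; their moment is 5·741 + 7·553 + 4·394 + 3·151 = 9605.
Set Σw·y/Σw = 307: (9605 + 107w) = 307·(19 + w).
Solving: w = (307·19 − 9605) / (107 − 307) = -3772 / -200 ≈ 18.86.

w ≈ 18.9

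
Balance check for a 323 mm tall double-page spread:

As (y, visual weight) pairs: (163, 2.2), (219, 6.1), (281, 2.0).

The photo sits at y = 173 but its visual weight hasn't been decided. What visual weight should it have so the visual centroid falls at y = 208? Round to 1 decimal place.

w ≈ 3.3

Fixed elements: Σw = 2.2 + 6.1 + 2.0 = 10.3, Σw·y = 2.2·163 + 6.1·219 + 2.0·281 = 2256.5.
Balance at y = 208 requires (2256.5 + w·173) / (10.3 + w) = 208.
So w = (208·10.3 − 2256.5)/(173 − 208) = -114.1/-35 ≈ 3.26.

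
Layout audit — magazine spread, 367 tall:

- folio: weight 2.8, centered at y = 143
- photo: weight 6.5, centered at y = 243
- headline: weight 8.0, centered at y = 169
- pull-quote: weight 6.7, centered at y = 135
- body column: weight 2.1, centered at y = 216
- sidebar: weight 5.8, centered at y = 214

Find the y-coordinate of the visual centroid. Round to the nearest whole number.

y ≈ 186

Total weight = 2.8 + 6.5 + 8.0 + 6.7 + 2.1 + 5.8 = 31.9.
Σw·y = 2.8·143 + 6.5·243 + 8.0·169 + 6.7·135 + 2.1·216 + 5.8·214 = 5931.2, so ȳ = 5931.2/31.9 ≈ 185.93.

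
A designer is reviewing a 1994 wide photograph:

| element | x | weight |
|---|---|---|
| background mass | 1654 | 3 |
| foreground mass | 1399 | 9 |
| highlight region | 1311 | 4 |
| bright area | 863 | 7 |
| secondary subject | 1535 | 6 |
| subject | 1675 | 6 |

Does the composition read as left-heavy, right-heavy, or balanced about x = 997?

Σw = 3 + 9 + 4 + 7 + 6 + 6 = 35.
x: moment 48098 / weight 35 ≈ 1374.23
Since 1374.2 is right of 997, the composition reads right-heavy.

right-heavy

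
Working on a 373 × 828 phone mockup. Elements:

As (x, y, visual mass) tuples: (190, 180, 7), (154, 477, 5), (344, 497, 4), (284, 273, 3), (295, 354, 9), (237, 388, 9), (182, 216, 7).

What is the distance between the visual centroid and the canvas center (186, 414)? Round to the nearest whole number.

≈ 95

Total weight = 7 + 5 + 4 + 3 + 9 + 9 + 7 = 44.
x: (7·190 + 5·154 + 4·344 + 3·284 + 9·295 + 9·237 + 7·182) / 44 = 10390 / 44 ≈ 236.14
y: (7·180 + 5·477 + 4·497 + 3·273 + 9·354 + 9·388 + 7·216) / 44 = 14642 / 44 ≈ 332.77
From (186, 414): dx = 50.14, dy = -81.23, so the distance is √(dx²+dy²) ≈ 95.45.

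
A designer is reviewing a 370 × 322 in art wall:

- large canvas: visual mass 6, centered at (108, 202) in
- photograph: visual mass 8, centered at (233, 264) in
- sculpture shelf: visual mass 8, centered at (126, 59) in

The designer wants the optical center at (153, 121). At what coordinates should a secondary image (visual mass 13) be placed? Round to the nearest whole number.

(141, 34)

With the secondary image, Σw becomes 6 + 8 + 8 + 13 = 35.
Along x: (3520 + 13·x) / 35 = 153 (existing moment 6·108 + 8·233 + 8·126 = 3520) ⇒ x = (5355 − 3520) / 13 ≈ 141.15.
Along y: (3796 + 13·y) / 35 = 121 (existing moment 6·202 + 8·264 + 8·59 = 3796) ⇒ y = (4235 − 3796) / 13 ≈ 33.77.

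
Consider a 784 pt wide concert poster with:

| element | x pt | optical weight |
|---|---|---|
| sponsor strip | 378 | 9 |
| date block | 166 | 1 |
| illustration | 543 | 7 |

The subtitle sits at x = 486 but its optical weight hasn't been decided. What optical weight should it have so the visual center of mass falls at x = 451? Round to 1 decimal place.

w ≈ 8.5

Known weights sum to 9 + 1 + 7 = 17; their moment is 9·378 + 1·166 + 7·543 = 7369.
Balance at x = 451 requires (7369 + w·486) / (17 + w) = 451.
Rearranging, w·(486 − 451) = 451·17 − 7369 = 298, so w ≈ 298/35 = 8.51.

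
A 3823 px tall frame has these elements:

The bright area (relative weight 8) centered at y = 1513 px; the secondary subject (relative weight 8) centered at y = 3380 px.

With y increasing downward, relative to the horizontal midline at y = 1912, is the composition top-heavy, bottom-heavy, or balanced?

Σw = 8 + 8 = 16.
y: (8·1513 + 8·3380) / 16 = 39144 / 16 ≈ 2446.50
2446.5 vs midline 1912 → bottom-heavy.

bottom-heavy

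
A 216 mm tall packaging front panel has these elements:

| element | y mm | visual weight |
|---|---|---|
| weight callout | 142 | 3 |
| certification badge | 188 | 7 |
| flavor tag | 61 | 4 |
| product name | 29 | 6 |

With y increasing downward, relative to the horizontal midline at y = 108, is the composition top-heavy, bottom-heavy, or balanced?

Total weight = 3 + 7 + 4 + 6 = 20.
y: (3·142 + 7·188 + 4·61 + 6·29) / 20 = 2160 / 20 ≈ 108.00
That equals the midline 108 — balanced.

balanced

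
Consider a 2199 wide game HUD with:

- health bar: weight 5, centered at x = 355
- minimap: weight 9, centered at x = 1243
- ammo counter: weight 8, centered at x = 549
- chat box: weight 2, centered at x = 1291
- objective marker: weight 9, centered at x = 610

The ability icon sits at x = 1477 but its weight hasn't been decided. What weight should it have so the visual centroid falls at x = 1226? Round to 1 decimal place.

w ≈ 59.9

Known weights sum to 5 + 9 + 8 + 2 + 9 = 33; their moment is 5·355 + 9·1243 + 8·549 + 2·1291 + 9·610 = 25426.
Balance at x = 1226 requires (25426 + w·1477) / (33 + w) = 1226.
Rearranging, w·(1477 − 1226) = 1226·33 − 25426 = 15032, so w ≈ 15032/251 = 59.89.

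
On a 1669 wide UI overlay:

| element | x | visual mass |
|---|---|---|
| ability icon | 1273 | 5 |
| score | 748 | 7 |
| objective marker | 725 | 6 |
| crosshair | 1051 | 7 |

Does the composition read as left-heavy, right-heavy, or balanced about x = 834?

right-heavy

Σw = 5 + 7 + 6 + 7 = 25.
Σw·x = 5·1273 + 7·748 + 6·725 + 7·1051 = 23308, so x̄ = 23308/25 ≈ 932.32.
Since 932.3 is right of 834, the composition reads right-heavy.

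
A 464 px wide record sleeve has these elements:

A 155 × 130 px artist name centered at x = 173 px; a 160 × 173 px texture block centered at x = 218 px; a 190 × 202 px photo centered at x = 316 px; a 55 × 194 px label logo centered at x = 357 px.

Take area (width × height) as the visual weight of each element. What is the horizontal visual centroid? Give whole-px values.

Areas → weights: artist name 155·130 = 20150, texture block 160·173 = 27680, photo 190·202 = 38380, label logo 55·194 = 10670; Σw = 96880.
x-moment: 20150·173 + 27680·218 + 38380·316 + 10670·357 = 25457460; centroid 25457460/96880 ≈ 262.77.

x ≈ 263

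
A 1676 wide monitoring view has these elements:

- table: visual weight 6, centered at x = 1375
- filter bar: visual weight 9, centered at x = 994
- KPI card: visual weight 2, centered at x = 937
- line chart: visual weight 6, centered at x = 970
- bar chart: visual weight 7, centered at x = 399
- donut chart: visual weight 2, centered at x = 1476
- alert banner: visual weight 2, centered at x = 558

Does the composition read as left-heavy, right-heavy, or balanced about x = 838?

right-heavy

Σw = 6 + 9 + 2 + 6 + 7 + 2 + 2 = 34.
x: moment 31751 / weight 34 ≈ 933.85
933.9 lies right of the midline 838, so the layout is right-heavy.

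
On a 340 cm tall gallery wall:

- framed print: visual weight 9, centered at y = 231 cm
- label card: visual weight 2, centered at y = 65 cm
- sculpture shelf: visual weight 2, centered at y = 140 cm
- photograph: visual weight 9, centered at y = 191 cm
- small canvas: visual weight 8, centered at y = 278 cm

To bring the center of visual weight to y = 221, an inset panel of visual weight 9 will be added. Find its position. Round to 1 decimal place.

With the inset panel, Σw becomes 9 + 2 + 2 + 9 + 8 + 9 = 39.
y: need Σw·y = 39·221 = 8619. Existing = 9·231 + 2·65 + 2·140 + 9·191 + 8·278 = 6432. Remainder 2187 / 9 ≈ 243.00.

y ≈ 243.0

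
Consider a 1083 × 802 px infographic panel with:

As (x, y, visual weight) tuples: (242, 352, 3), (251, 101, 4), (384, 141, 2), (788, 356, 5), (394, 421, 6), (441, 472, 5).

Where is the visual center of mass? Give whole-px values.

Weights sum to 3 + 4 + 2 + 5 + 6 + 5 = 25.
x: (3·242 + 4·251 + 2·384 + 5·788 + 6·394 + 5·441) / 25 = 11007 / 25 ≈ 440.28
y: (3·352 + 4·101 + 2·141 + 5·356 + 6·421 + 5·472) / 25 = 8408 / 25 ≈ 336.32

(440, 336)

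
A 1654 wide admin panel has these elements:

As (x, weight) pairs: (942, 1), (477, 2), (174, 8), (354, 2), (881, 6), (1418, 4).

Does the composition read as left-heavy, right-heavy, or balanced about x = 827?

left-heavy

Weights sum to 1 + 2 + 8 + 2 + 6 + 4 = 23.
Σw·x = 1·942 + 2·477 + 8·174 + 2·354 + 6·881 + 4·1418 = 14954, so x̄ = 14954/23 ≈ 650.17.
650.2 vs midline 827 → left-heavy.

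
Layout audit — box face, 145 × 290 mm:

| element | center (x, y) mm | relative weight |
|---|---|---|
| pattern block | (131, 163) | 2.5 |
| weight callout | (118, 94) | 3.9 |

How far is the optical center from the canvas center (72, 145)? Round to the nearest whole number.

≈ 56 mm

Total weight = 2.5 + 3.9 = 6.4.
Σw·x = 2.5·131 + 3.9·118 = 787.7, so x̄ = 787.7/6.4 ≈ 123.08.
Σw·y = 2.5·163 + 3.9·94 = 774.1, so ȳ = 774.1/6.4 ≈ 120.95.
From (72, 145): dx = 51.08, dy = -24.05, so the distance is √(dx²+dy²) ≈ 56.46.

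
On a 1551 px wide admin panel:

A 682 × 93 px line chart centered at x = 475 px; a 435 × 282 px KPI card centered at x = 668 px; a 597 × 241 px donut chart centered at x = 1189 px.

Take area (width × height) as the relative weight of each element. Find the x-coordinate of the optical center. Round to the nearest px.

x ≈ 858

Taking area as weight: line chart 682·93 = 63426, KPI card 435·282 = 122670, donut chart 597·241 = 143877. Sum 329973.
x-moment: 63426·475 + 122670·668 + 143877·1189 = 283140663; centroid 283140663/329973 ≈ 858.07.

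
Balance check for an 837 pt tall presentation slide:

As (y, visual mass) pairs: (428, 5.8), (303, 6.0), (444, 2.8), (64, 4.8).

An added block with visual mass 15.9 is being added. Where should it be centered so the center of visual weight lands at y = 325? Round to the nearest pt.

y ≈ 354

After adding the added block, total weight = 5.8 + 6.0 + 2.8 + 4.8 + 15.9 = 35.3.
Along y: (5850.8 + 15.9·y) / 35.3 = 325 (existing moment 5.8·428 + 6.0·303 + 2.8·444 + 4.8·64 = 5850.8) ⇒ y = (11472.5 − 5850.8) / 15.9 ≈ 353.57.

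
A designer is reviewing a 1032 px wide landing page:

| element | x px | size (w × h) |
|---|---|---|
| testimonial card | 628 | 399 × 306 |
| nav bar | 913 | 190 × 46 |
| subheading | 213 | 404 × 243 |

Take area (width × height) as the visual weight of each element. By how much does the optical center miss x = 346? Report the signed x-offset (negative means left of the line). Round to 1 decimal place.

≈ 115.0 px

Areas → weights: testimonial card 399·306 = 122094, nav bar 190·46 = 8740, subheading 404·243 = 98172; Σw = 229006.
Σw·x = 122094·628 + 8740·913 + 98172·213 = 105565288, so x̄ = 105565288/229006 ≈ 460.97.
Difference: 460.97 − 346 ≈ 114.97.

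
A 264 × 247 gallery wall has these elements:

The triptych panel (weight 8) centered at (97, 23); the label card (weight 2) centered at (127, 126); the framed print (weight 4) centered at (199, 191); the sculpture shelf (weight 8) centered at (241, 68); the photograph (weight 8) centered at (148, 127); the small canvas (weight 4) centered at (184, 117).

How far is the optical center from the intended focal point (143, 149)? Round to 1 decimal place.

≈ 59.1

Total weight = 8 + 2 + 4 + 8 + 8 + 4 = 34.
x: moment 5674 / weight 34 ≈ 166.88
Σw·y = 3228; ȳ = 3228/34 ≈ 94.94.
Relative to (143, 149): Δ = (23.88, -54.06); |Δ| = √(23.88² + -54.06²) ≈ 59.10.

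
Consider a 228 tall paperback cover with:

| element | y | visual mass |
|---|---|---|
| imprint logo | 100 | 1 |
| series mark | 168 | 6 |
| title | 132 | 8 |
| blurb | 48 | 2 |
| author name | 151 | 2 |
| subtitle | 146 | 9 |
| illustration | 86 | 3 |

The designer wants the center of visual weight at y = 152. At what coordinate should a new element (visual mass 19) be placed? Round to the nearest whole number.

After adding the new element, total weight = 1 + 6 + 8 + 2 + 2 + 9 + 3 + 19 = 50.
y: need Σw·y = 50·152 = 7600. Existing = 1·100 + 6·168 + 8·132 + 2·48 + 2·151 + 9·146 + 3·86 = 4134. Remainder 3466 / 19 ≈ 182.42.

y ≈ 182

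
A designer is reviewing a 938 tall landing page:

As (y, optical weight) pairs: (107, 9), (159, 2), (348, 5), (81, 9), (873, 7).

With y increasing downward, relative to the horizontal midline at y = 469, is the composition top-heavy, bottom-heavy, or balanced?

Σw = 9 + 2 + 5 + 9 + 7 = 32.
y: (9·107 + 2·159 + 5·348 + 9·81 + 7·873) / 32 = 9861 / 32 ≈ 308.16
308.2 lies above (smaller y than) the midline 469, so the layout is top-heavy.

top-heavy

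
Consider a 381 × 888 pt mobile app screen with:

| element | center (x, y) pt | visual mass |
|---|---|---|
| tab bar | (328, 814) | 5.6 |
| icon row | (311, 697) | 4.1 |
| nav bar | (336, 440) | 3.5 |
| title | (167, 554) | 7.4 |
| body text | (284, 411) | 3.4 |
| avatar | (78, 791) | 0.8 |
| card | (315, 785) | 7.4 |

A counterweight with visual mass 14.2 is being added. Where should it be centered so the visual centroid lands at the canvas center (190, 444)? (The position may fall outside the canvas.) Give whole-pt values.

With the counterweight, Σw becomes 5.6 + 4.1 + 3.5 + 7.4 + 3.4 + 0.8 + 7.4 + 14.2 = 46.4.
x: need Σw·x = 46.4·190 = 8816.0. Existing = 5.6·328 + 4.1·311 + 3.5·336 + 7.4·167 + 3.4·284 + 0.8·78 + 7.4·315 = 8882.7. Remainder -66.7 / 14.2 ≈ -4.70.
y: need Σw·y = 46.4·444 = 20601.6. Existing = 5.6·814 + 4.1·697 + 3.5·440 + 7.4·554 + 3.4·411 + 0.8·791 + 7.4·785 = 20894.9. Remainder -293.3 / 14.2 ≈ -20.65.

(-5, -21)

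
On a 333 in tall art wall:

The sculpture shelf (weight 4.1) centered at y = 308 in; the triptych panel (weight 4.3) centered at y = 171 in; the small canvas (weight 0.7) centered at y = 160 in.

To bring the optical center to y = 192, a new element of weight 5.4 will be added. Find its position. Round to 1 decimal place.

After adding the new element, total weight = 4.1 + 4.3 + 0.7 + 5.4 = 14.5.
Along y: (2110.1 + 5.4·y) / 14.5 = 192 (existing moment 4.1·308 + 4.3·171 + 0.7·160 = 2110.1) ⇒ y = (2784.0 − 2110.1) / 5.4 ≈ 124.80.

y ≈ 124.8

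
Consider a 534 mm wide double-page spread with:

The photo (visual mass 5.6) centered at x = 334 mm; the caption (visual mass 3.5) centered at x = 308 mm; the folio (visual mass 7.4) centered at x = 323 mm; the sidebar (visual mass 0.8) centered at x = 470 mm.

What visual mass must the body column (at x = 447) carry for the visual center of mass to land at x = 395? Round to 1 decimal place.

w ≈ 21.5

Fixed elements: Σw = 5.6 + 3.5 + 7.4 + 0.8 = 17.3, Σw·x = 5.6·334 + 3.5·308 + 7.4·323 + 0.8·470 = 5714.6.
For the centroid to hit 395: (5714.6 + w·447) / (17.3 + w) = 395.
Rearranging, w·(447 − 395) = 395·17.3 − 5714.6 = 1118.9, so w ≈ 1118.9/52 = 21.52.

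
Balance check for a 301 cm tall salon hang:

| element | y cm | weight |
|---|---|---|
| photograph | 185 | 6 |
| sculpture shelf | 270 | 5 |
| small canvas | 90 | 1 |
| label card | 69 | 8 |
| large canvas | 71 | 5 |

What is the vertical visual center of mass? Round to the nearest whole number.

y ≈ 138

Total weight = 6 + 5 + 1 + 8 + 5 = 25.
y-moment: 6·185 + 5·270 + 1·90 + 8·69 + 5·71 = 3457; centroid 3457/25 ≈ 138.28.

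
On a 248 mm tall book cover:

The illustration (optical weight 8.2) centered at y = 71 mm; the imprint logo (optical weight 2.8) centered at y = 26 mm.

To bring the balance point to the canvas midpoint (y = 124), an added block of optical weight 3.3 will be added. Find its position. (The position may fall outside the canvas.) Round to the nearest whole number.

With the added block, Σw becomes 8.2 + 2.8 + 3.3 = 14.3.
Along y: (655.0 + 3.3·y) / 14.3 = 124 (existing moment 8.2·71 + 2.8·26 = 655.0) ⇒ y = (1773.2 − 655.0) / 3.3 ≈ 338.85.

y ≈ 339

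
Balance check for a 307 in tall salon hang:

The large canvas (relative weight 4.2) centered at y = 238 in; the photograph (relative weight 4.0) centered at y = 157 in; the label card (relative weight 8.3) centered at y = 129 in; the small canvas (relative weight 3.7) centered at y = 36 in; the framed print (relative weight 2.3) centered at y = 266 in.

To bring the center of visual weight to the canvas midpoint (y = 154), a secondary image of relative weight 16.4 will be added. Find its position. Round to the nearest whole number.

After adding the secondary image, total weight = 4.2 + 4.0 + 8.3 + 3.7 + 2.3 + 16.4 = 38.9.
Along y: (3443.3 + 16.4·y) / 38.9 = 154 (existing moment 4.2·238 + 4.0·157 + 8.3·129 + 3.7·36 + 2.3·266 = 3443.3) ⇒ y = (5990.6 − 3443.3) / 16.4 ≈ 155.32.

y ≈ 155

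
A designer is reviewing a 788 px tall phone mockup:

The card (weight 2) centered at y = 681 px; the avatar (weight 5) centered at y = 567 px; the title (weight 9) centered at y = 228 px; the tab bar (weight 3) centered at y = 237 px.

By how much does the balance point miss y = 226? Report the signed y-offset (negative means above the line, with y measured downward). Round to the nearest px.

≈ 140 px

Σw = 2 + 5 + 9 + 3 = 19.
y-moment: 2·681 + 5·567 + 9·228 + 3·237 = 6960; centroid 6960/19 ≈ 366.32.
Difference: 366.32 − 226 ≈ 140.32.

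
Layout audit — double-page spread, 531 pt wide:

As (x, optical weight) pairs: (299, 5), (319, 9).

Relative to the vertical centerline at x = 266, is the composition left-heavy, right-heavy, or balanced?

right-heavy

Weights sum to 5 + 9 = 14.
x-moment: 5·299 + 9·319 = 4366; centroid 4366/14 ≈ 311.86.
Since 311.9 is right of 266, the composition reads right-heavy.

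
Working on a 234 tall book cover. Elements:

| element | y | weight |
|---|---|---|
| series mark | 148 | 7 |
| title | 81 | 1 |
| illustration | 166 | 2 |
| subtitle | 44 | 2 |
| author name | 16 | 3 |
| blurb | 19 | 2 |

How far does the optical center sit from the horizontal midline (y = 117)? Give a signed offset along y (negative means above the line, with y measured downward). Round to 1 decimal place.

≈ -21.5

Total weight = 7 + 1 + 2 + 2 + 3 + 2 = 17.
Σw·y = 7·148 + 1·81 + 2·166 + 2·44 + 3·16 + 2·19 = 1623, so ȳ = 1623/17 ≈ 95.47.
Difference: 95.47 − 117 ≈ -21.53.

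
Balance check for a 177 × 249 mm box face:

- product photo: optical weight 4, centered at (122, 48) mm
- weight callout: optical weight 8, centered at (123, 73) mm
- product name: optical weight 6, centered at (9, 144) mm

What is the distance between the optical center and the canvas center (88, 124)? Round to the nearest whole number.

Weights sum to 4 + 8 + 6 = 18.
Σw·x = 4·122 + 8·123 + 6·9 = 1526, so x̄ = 1526/18 ≈ 84.78.
Σw·y = 4·48 + 8·73 + 6·144 = 1640, so ȳ = 1640/18 ≈ 91.11.
From (88, 124): dx = -3.22, dy = -32.89, so the distance is √(dx²+dy²) ≈ 33.05.

≈ 33 mm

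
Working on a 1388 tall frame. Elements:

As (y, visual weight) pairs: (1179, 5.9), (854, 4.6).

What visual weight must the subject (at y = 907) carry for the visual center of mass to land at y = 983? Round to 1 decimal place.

w ≈ 7.4

Fixed elements: Σw = 5.9 + 4.6 = 10.5, Σw·y = 5.9·1179 + 4.6·854 = 10884.5.
For the centroid to hit 983: (10884.5 + w·907) / (10.5 + w) = 983.
So w = (983·10.5 − 10884.5)/(907 − 983) = -563.0/-76 ≈ 7.41.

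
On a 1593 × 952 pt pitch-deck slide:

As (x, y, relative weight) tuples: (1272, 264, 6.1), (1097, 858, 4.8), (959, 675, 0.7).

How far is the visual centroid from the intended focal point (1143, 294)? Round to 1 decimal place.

≈ 243.5 pt

Σw = 6.1 + 4.8 + 0.7 = 11.6.
Σw·x = 6.1·1272 + 4.8·1097 + 0.7·959 = 13696.1, so x̄ = 13696.1/11.6 ≈ 1180.70.
Σw·y = 6.1·264 + 4.8·858 + 0.7·675 = 6201.3, so ȳ = 6201.3/11.6 ≈ 534.59.
From (1143, 294): dx = 37.70, dy = 240.59, so the distance is √(dx²+dy²) ≈ 243.53.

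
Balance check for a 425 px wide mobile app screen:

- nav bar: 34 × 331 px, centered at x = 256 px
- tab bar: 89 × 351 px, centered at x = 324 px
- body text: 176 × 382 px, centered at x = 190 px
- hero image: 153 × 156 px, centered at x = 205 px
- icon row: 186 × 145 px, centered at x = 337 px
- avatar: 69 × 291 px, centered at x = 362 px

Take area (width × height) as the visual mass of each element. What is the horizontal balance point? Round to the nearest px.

Areas → weights: nav bar 34·331 = 11254, tab bar 89·351 = 31239, body text 176·382 = 67232, hero image 153·156 = 23868, icon row 186·145 = 26970, avatar 69·291 = 20079; Σw = 180642.
Σw·x = 47026968; x̄ = 47026968/180642 ≈ 260.33.

x ≈ 260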